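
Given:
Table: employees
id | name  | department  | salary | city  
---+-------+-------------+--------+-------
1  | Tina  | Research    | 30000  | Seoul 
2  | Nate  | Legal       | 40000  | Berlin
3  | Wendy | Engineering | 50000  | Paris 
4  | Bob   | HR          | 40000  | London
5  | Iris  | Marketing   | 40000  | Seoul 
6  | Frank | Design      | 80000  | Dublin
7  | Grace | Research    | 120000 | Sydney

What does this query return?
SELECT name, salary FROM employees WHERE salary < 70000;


Filtering: salary < 70000
Matching: 5 rows

5 rows:
Tina, 30000
Nate, 40000
Wendy, 50000
Bob, 40000
Iris, 40000


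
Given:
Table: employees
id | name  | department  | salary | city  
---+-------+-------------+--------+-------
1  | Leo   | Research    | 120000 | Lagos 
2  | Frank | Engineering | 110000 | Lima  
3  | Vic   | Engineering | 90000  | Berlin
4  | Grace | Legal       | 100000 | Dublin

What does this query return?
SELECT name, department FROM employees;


Projecting columns: name, department

4 rows:
Leo, Research
Frank, Engineering
Vic, Engineering
Grace, Legal


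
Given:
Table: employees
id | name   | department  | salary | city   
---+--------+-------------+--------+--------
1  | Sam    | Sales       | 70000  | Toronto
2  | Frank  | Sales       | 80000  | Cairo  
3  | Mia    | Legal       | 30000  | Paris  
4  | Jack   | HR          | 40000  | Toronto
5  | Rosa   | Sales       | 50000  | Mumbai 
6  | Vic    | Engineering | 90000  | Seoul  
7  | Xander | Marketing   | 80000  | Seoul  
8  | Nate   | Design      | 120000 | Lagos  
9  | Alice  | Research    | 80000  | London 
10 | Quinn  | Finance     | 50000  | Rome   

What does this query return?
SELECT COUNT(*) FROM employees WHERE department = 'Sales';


Counting rows where department = 'Sales'
  Sam -> MATCH
  Frank -> MATCH
  Rosa -> MATCH


3


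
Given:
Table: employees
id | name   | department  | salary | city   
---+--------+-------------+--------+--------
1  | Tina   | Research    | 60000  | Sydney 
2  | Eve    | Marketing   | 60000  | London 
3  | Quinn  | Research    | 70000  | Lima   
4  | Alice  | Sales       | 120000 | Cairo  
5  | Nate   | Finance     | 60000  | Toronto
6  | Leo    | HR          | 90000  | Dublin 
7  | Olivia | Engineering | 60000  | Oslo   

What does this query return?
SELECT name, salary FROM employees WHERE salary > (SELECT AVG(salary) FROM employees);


Subquery: AVG(salary) = 74285.71
Filtering: salary > 74285.71
  Alice (120000) -> MATCH
  Leo (90000) -> MATCH


2 rows:
Alice, 120000
Leo, 90000


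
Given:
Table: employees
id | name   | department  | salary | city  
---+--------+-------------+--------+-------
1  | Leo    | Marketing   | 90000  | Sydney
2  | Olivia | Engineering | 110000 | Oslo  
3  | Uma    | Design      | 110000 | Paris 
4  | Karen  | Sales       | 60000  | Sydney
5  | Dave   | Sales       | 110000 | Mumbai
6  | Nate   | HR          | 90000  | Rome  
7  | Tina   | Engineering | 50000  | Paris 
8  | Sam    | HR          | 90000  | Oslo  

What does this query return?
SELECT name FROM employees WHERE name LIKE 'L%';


LIKE 'L%' matches names starting with 'L'
Matching: 1

1 rows:
Leo


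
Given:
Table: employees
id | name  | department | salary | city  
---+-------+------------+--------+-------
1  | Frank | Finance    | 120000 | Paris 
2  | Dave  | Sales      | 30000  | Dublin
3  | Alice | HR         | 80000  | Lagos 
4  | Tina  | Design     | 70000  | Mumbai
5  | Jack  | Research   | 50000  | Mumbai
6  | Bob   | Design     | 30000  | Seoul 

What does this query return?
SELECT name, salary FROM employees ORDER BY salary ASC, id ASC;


Sorting by salary ASC, then id ASC for ties

6 rows:
Dave, 30000
Bob, 30000
Jack, 50000
Tina, 70000
Alice, 80000
Frank, 120000


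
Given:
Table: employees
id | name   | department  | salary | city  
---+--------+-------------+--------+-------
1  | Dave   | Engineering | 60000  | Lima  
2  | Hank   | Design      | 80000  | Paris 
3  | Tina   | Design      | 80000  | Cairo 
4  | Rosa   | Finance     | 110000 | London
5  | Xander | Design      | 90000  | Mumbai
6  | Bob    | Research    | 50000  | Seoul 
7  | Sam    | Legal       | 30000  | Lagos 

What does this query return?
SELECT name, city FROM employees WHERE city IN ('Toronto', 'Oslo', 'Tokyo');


Filtering: city IN ('Toronto', 'Oslo', 'Tokyo')
Matching: 0 rows

Empty result set (0 rows)


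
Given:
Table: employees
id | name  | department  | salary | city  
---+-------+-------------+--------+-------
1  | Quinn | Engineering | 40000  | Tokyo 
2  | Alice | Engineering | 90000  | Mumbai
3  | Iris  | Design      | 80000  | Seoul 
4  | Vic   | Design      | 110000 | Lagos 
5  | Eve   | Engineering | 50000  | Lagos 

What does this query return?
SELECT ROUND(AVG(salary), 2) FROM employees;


SUM(salary) = 370000
COUNT = 5
ROUND(AVG, 2) = ROUND(370000 / 5, 2) = 74000.0

74000.0


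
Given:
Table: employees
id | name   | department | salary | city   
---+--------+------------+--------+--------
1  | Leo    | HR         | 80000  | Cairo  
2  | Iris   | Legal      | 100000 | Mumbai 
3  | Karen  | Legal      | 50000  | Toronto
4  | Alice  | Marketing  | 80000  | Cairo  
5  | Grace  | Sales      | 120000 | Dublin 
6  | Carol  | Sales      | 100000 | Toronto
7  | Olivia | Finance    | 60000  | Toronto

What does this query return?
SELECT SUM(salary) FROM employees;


SUM(salary) = 80000 + 100000 + 50000 + 80000 + 120000 + 100000 + 60000 = 590000

590000


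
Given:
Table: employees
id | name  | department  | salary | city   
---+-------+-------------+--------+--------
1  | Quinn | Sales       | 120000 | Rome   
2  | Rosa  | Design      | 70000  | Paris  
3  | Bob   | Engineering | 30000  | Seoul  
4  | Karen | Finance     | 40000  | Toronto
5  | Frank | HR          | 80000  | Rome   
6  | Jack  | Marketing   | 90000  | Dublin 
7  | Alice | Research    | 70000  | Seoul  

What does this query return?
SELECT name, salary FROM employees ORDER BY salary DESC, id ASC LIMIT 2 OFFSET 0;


Sort by salary DESC (id ASC tiebreak), then skip 0 and take 2
Rows 1 through 2

2 rows:
Quinn, 120000
Jack, 90000


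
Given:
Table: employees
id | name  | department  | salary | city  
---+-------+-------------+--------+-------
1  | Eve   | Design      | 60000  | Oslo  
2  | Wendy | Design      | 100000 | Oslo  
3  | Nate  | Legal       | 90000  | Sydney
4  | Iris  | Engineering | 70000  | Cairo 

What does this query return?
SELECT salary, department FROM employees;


Projecting columns: salary, department

4 rows:
60000, Design
100000, Design
90000, Legal
70000, Engineering


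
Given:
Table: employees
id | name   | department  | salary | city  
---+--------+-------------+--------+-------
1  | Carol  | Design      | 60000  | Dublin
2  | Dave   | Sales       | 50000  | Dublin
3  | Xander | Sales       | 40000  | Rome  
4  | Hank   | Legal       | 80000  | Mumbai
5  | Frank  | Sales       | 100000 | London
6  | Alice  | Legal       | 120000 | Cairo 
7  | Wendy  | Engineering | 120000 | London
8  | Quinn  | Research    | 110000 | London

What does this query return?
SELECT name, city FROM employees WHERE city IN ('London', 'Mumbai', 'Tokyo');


Filtering: city IN ('London', 'Mumbai', 'Tokyo')
Matching: 4 rows

4 rows:
Hank, Mumbai
Frank, London
Wendy, London
Quinn, London


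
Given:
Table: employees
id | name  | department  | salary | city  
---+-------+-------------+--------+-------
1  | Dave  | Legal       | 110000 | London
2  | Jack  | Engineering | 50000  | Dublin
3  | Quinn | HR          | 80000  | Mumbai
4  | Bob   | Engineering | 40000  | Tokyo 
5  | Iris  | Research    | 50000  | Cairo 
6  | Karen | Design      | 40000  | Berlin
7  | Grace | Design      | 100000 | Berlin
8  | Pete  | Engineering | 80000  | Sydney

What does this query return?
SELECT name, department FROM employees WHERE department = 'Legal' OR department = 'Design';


Filtering: department = 'Legal' OR 'Design'
Matching: 3 rows

3 rows:
Dave, Legal
Karen, Design
Grace, Design


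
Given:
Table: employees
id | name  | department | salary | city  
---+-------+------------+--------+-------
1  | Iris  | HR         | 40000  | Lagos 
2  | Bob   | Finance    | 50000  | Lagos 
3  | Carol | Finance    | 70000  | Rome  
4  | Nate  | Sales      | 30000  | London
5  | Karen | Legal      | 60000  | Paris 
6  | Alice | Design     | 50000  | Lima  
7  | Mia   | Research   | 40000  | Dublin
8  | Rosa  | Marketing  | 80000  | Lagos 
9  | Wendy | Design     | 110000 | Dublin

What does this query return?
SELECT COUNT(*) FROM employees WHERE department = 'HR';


Counting rows where department = 'HR'
  Iris -> MATCH


1


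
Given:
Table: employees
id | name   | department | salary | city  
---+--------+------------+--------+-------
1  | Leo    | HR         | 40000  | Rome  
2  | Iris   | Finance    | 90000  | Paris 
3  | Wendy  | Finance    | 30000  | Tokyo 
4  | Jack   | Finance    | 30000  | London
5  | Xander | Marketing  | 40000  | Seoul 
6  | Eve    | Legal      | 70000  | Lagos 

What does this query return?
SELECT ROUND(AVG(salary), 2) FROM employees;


SUM(salary) = 300000
COUNT = 6
ROUND(AVG, 2) = ROUND(300000 / 6, 2) = 50000.0

50000.0


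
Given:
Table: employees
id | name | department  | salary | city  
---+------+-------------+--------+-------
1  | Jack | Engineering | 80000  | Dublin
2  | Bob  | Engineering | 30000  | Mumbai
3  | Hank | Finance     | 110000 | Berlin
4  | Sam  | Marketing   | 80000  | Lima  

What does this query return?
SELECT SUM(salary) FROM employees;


SUM(salary) = 80000 + 30000 + 110000 + 80000 = 300000

300000


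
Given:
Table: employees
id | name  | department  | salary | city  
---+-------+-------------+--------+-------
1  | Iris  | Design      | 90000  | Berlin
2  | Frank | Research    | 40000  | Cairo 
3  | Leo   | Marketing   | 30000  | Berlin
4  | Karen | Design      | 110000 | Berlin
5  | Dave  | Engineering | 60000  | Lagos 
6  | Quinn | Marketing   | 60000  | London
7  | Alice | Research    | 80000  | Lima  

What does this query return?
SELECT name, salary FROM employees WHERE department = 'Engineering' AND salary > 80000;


Filtering: department = 'Engineering' AND salary > 80000
Matching: 0 rows

Empty result set (0 rows)


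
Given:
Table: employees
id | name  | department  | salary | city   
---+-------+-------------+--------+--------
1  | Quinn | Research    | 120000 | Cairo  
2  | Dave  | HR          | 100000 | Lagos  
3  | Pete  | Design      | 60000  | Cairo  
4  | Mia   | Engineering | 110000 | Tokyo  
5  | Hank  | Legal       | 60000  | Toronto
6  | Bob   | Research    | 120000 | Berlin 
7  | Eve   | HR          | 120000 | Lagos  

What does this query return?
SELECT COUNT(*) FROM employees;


COUNT(*) counts all rows

7


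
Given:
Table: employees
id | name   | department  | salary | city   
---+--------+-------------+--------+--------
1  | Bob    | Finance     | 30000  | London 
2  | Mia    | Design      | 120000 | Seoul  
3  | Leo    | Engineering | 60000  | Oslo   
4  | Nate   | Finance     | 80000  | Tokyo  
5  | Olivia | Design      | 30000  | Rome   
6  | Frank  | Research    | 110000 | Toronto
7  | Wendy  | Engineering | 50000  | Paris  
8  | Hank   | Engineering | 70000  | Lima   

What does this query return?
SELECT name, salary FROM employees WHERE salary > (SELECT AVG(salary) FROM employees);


Subquery: AVG(salary) = 68750.0
Filtering: salary > 68750.0
  Mia (120000) -> MATCH
  Nate (80000) -> MATCH
  Frank (110000) -> MATCH
  Hank (70000) -> MATCH


4 rows:
Mia, 120000
Nate, 80000
Frank, 110000
Hank, 70000


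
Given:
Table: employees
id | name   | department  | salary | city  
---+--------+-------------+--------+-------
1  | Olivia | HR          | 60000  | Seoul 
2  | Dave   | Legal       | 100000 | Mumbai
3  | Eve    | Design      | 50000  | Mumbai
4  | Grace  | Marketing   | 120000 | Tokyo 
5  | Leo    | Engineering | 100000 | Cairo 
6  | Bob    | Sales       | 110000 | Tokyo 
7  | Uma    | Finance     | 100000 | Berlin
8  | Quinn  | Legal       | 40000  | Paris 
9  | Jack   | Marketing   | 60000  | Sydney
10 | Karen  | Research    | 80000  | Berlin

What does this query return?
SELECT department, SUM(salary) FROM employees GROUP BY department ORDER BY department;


Summing salary within each department:
  Design: 50000 = 50000
  Engineering: 100000 = 100000
  Finance: 100000 = 100000
  HR: 60000 = 60000
  Legal: 100000 + 40000 = 140000
  Marketing: 120000 + 60000 = 180000
  Research: 80000 = 80000
  Sales: 110000 = 110000


8 groups:
Design, 50000
Engineering, 100000
Finance, 100000
HR, 60000
Legal, 140000
Marketing, 180000
Research, 80000
Sales, 110000


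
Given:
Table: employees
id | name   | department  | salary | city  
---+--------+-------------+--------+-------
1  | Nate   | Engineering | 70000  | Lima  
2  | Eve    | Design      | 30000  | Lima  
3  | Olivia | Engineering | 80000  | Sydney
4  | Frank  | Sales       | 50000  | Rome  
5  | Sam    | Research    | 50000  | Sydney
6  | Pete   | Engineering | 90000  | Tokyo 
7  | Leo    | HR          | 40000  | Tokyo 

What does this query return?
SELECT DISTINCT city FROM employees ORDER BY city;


All 'city' values (row order): Lima, Lima, Sydney, Rome, Sydney, Tokyo, Tokyo
Removing duplicates leaves 4 unique value(s).

4 values:
Lima
Rome
Sydney
Tokyo


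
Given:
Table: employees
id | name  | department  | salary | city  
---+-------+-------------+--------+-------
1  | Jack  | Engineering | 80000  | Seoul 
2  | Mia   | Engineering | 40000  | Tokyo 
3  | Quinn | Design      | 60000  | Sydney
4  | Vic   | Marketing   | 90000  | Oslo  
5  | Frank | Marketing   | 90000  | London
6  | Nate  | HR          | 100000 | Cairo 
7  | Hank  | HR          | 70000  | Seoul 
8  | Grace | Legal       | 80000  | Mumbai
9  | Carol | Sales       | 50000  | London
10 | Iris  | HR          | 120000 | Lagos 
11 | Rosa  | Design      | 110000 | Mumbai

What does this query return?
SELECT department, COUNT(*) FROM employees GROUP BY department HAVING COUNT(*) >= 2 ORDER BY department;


Groups with count >= 2:
  Design: 2 -> PASS
  Engineering: 2 -> PASS
  HR: 3 -> PASS
  Marketing: 2 -> PASS
  Legal: 1 -> filtered out
  Sales: 1 -> filtered out


4 groups:
Design, 2
Engineering, 2
HR, 3
Marketing, 2


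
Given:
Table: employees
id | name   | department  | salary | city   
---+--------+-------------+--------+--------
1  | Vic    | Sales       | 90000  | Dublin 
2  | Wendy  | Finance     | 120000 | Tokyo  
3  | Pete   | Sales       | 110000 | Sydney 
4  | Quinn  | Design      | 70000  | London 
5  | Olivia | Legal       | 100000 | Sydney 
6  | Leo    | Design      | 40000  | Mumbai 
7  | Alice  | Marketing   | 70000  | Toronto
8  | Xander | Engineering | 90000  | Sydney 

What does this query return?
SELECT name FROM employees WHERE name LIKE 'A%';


LIKE 'A%' matches names starting with 'A'
Matching: 1

1 rows:
Alice


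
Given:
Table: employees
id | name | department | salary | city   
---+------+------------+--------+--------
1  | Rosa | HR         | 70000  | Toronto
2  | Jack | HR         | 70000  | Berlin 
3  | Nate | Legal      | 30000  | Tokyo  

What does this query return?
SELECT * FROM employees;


SELECT * returns all 3 rows with all columns

3 rows:
1, Rosa, HR, 70000, Toronto
2, Jack, HR, 70000, Berlin
3, Nate, Legal, 30000, Tokyo


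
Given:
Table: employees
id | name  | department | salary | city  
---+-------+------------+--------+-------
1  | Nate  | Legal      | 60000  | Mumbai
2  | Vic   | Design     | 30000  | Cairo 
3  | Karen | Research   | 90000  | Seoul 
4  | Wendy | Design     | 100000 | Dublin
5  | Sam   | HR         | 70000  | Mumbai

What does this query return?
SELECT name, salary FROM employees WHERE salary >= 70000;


Filtering: salary >= 70000
Matching: 3 rows

3 rows:
Karen, 90000
Wendy, 100000
Sam, 70000


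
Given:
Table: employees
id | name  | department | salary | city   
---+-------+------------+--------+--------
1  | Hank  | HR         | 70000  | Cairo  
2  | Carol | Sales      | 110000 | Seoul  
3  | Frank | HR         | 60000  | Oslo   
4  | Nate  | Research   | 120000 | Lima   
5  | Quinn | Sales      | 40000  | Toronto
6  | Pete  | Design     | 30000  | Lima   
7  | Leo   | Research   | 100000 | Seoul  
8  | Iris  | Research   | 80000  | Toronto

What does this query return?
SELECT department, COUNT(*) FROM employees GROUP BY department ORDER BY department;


Assigning each row to its department group:
  Hank -> HR
  Carol -> Sales
  Frank -> HR
  Nate -> Research
  Quinn -> Sales
  Pete -> Design
  Leo -> Research
  Iris -> Research


4 groups:
Design, 1
HR, 2
Research, 3
Sales, 2


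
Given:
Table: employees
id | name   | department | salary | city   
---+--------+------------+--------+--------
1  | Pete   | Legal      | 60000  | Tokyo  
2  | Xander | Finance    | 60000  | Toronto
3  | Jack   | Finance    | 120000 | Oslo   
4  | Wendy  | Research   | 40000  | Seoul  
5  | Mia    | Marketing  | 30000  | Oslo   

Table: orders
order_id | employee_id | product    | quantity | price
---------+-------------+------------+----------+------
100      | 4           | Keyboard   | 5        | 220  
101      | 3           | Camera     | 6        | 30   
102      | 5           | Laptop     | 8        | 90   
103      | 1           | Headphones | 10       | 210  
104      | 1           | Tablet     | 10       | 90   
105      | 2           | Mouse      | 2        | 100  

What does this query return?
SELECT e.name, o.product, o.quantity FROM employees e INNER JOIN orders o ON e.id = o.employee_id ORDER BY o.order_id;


Joining employees.id = orders.employee_id:
  employee Wendy (id=4) -> order Keyboard
  employee Jack (id=3) -> order Camera
  employee Mia (id=5) -> order Laptop
  employee Pete (id=1) -> order Headphones
  employee Pete (id=1) -> order Tablet
  employee Xander (id=2) -> order Mouse


6 rows:
Wendy, Keyboard, 5
Jack, Camera, 6
Mia, Laptop, 8
Pete, Headphones, 10
Pete, Tablet, 10
Xander, Mouse, 2


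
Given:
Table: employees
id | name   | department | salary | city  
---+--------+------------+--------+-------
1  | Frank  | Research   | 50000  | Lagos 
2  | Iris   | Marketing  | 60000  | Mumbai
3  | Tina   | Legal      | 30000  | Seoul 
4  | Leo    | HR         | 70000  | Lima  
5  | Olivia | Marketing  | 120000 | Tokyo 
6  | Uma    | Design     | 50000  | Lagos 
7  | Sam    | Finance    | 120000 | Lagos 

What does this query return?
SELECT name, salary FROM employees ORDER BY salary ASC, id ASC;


Sorting by salary ASC, then id ASC for ties

7 rows:
Tina, 30000
Frank, 50000
Uma, 50000
Iris, 60000
Leo, 70000
Olivia, 120000
Sam, 120000


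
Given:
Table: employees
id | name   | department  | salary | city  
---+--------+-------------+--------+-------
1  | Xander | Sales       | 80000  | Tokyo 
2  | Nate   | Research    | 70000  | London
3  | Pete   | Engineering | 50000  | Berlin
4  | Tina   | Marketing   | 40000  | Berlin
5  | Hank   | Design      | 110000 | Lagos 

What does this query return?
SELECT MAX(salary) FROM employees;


Salaries: 80000, 70000, 50000, 40000, 110000
MAX = 110000

110000


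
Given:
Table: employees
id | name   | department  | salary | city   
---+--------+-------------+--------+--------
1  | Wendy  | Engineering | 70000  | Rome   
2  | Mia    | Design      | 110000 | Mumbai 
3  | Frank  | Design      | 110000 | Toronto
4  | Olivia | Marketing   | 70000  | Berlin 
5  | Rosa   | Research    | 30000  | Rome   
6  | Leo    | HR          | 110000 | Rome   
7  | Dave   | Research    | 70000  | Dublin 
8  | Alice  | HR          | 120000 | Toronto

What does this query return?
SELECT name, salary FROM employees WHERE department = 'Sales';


Filtering: department = 'Sales'
Matching rows: 0

Empty result set (0 rows)


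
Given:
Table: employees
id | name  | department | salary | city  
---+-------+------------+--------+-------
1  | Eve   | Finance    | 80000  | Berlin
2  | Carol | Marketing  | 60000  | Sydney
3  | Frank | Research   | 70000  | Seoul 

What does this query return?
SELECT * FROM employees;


SELECT * returns all 3 rows with all columns

3 rows:
1, Eve, Finance, 80000, Berlin
2, Carol, Marketing, 60000, Sydney
3, Frank, Research, 70000, Seoul


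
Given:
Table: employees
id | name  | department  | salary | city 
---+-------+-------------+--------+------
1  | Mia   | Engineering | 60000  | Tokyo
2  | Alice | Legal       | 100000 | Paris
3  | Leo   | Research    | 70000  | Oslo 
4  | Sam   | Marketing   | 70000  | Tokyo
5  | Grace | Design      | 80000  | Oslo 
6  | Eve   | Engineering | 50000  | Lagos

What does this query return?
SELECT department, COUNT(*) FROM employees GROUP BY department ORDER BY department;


Assigning each row to its department group:
  Mia -> Engineering
  Alice -> Legal
  Leo -> Research
  Sam -> Marketing
  Grace -> Design
  Eve -> Engineering


5 groups:
Design, 1
Engineering, 2
Legal, 1
Marketing, 1
Research, 1


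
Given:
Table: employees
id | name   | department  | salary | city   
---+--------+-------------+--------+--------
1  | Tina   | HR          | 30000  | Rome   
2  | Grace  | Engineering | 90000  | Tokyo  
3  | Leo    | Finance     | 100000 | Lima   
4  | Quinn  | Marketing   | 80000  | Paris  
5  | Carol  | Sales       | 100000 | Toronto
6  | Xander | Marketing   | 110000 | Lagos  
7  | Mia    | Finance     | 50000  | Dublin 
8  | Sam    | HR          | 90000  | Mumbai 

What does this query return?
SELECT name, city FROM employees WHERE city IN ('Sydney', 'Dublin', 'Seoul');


Filtering: city IN ('Sydney', 'Dublin', 'Seoul')
Matching: 1 rows

1 rows:
Mia, Dublin


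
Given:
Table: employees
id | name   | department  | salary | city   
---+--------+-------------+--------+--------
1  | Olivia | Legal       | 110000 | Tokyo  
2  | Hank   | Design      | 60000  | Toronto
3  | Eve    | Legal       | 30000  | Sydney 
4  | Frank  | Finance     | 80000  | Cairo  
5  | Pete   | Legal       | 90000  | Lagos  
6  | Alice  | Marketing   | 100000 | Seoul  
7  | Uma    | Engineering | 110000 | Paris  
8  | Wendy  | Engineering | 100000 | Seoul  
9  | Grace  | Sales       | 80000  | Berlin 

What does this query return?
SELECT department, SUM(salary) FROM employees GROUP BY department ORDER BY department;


Summing salary within each department:
  Design: 60000 = 60000
  Engineering: 110000 + 100000 = 210000
  Finance: 80000 = 80000
  Legal: 110000 + 30000 + 90000 = 230000
  Marketing: 100000 = 100000
  Sales: 80000 = 80000


6 groups:
Design, 60000
Engineering, 210000
Finance, 80000
Legal, 230000
Marketing, 100000
Sales, 80000


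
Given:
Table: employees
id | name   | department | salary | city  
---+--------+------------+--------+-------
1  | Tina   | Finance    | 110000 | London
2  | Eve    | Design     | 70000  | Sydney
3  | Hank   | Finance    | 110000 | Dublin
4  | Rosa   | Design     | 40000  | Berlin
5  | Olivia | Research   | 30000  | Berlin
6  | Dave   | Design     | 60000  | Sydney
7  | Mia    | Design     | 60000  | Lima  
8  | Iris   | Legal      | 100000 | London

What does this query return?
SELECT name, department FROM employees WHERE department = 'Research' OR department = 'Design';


Filtering: department = 'Research' OR 'Design'
Matching: 5 rows

5 rows:
Eve, Design
Rosa, Design
Olivia, Research
Dave, Design
Mia, Design


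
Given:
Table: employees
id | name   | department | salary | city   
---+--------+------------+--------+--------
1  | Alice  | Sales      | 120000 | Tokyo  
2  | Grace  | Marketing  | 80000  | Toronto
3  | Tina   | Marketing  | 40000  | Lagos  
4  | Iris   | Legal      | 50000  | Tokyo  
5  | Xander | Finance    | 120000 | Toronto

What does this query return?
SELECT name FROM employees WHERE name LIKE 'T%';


LIKE 'T%' matches names starting with 'T'
Matching: 1

1 rows:
Tina


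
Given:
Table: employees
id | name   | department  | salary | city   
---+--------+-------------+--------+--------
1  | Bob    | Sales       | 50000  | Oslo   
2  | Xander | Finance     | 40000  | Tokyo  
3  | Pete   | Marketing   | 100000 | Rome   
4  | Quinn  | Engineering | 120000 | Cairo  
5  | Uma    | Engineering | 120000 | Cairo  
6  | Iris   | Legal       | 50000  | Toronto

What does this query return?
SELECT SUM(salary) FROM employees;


SUM(salary) = 50000 + 40000 + 100000 + 120000 + 120000 + 50000 = 480000

480000


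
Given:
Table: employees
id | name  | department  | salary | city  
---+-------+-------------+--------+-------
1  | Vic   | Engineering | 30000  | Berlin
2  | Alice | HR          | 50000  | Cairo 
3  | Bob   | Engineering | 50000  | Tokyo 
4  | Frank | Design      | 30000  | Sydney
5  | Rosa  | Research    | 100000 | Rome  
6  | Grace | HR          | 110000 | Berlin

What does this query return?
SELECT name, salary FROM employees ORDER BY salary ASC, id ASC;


Sorting by salary ASC, then id ASC for ties

6 rows:
Vic, 30000
Frank, 30000
Alice, 50000
Bob, 50000
Rosa, 100000
Grace, 110000


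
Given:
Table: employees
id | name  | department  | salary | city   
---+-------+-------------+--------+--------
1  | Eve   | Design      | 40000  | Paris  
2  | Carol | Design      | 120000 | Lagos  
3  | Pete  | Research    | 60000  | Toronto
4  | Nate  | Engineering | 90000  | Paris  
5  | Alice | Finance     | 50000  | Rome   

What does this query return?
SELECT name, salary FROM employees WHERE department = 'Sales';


Filtering: department = 'Sales'
Matching rows: 0

Empty result set (0 rows)


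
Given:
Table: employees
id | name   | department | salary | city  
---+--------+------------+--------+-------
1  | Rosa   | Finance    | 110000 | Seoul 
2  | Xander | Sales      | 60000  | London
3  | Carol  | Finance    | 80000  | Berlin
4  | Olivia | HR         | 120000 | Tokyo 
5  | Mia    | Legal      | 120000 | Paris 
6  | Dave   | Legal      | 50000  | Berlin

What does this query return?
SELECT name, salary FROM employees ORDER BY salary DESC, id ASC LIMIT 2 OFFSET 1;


Sort by salary DESC (id ASC tiebreak), then skip 1 and take 2
Rows 2 through 3

2 rows:
Mia, 120000
Rosa, 110000


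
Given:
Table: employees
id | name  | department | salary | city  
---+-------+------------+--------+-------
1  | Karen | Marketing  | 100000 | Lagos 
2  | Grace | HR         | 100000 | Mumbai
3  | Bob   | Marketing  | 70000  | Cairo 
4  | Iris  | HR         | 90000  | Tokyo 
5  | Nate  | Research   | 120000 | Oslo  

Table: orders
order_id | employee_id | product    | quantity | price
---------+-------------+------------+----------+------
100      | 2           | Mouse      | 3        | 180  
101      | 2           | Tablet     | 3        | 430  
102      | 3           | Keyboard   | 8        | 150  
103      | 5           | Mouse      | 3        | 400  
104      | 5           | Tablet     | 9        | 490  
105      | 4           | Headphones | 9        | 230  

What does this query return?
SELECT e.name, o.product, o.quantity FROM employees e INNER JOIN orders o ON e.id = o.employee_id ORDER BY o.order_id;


Joining employees.id = orders.employee_id:
  employee Grace (id=2) -> order Mouse
  employee Grace (id=2) -> order Tablet
  employee Bob (id=3) -> order Keyboard
  employee Nate (id=5) -> order Mouse
  employee Nate (id=5) -> order Tablet
  employee Iris (id=4) -> order Headphones


6 rows:
Grace, Mouse, 3
Grace, Tablet, 3
Bob, Keyboard, 8
Nate, Mouse, 3
Nate, Tablet, 9
Iris, Headphones, 9


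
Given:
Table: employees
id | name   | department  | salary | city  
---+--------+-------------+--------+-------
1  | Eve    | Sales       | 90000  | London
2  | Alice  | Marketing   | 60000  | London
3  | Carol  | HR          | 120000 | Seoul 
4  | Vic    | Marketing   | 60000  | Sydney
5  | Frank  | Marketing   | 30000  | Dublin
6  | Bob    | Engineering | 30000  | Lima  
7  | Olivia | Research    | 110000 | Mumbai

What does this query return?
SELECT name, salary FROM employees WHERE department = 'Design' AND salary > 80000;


Filtering: department = 'Design' AND salary > 80000
Matching: 0 rows

Empty result set (0 rows)


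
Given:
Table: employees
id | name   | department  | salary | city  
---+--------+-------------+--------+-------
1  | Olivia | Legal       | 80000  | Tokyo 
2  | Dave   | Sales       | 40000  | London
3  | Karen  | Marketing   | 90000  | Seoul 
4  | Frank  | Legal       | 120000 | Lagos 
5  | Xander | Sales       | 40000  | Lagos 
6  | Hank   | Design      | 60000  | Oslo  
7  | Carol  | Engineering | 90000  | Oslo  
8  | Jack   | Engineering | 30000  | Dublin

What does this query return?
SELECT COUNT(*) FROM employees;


COUNT(*) counts all rows

8


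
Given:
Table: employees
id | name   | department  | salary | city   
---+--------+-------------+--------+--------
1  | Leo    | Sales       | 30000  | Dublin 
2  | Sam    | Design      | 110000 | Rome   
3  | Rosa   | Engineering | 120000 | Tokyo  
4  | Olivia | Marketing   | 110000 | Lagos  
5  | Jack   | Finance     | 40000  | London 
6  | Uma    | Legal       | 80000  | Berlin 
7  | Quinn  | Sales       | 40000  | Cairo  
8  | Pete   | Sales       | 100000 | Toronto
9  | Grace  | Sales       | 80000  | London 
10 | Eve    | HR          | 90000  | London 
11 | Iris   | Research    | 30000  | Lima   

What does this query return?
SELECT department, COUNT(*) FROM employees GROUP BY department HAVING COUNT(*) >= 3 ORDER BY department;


Groups with count >= 3:
  Sales: 4 -> PASS
  Design: 1 -> filtered out
  Engineering: 1 -> filtered out
  Finance: 1 -> filtered out
  HR: 1 -> filtered out
  Legal: 1 -> filtered out
  Marketing: 1 -> filtered out
  Research: 1 -> filtered out


1 groups:
Sales, 4


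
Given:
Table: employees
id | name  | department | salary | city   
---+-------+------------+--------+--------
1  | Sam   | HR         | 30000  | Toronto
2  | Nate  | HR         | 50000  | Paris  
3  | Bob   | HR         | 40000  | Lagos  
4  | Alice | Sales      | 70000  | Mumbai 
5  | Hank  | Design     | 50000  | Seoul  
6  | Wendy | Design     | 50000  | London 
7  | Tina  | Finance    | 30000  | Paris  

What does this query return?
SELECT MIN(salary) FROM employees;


Salaries: 30000, 50000, 40000, 70000, 50000, 50000, 30000
MIN = 30000

30000


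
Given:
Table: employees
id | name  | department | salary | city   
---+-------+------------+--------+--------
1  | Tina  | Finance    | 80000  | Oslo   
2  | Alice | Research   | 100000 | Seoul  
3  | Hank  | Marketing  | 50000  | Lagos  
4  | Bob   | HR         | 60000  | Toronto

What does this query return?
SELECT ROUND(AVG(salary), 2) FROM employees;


SUM(salary) = 290000
COUNT = 4
ROUND(AVG, 2) = ROUND(290000 / 4, 2) = 72500.0

72500.0


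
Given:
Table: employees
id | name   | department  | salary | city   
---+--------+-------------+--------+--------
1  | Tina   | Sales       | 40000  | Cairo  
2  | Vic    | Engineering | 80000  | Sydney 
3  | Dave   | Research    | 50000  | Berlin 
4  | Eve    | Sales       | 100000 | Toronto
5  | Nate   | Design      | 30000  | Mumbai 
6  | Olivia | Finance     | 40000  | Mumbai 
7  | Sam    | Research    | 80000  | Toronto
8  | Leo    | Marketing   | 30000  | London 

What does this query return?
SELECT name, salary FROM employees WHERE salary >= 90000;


Filtering: salary >= 90000
Matching: 1 rows

1 rows:
Eve, 100000


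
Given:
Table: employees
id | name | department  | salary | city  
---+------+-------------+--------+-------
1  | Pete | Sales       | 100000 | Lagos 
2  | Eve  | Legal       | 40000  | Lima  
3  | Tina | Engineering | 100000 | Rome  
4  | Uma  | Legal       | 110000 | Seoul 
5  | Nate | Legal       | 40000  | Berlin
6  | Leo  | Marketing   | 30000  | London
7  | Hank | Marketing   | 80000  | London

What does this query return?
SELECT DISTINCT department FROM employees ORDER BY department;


All 'department' values (row order): Sales, Legal, Engineering, Legal, Legal, Marketing, Marketing
Removing duplicates leaves 4 unique value(s).

4 values:
Engineering
Legal
Marketing
Sales


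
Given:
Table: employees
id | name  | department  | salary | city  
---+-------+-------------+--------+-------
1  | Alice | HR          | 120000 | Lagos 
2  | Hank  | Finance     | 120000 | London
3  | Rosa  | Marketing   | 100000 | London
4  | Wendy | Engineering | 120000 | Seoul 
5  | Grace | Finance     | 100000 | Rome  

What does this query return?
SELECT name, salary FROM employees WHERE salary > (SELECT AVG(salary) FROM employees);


Subquery: AVG(salary) = 112000.0
Filtering: salary > 112000.0
  Alice (120000) -> MATCH
  Hank (120000) -> MATCH
  Wendy (120000) -> MATCH


3 rows:
Alice, 120000
Hank, 120000
Wendy, 120000


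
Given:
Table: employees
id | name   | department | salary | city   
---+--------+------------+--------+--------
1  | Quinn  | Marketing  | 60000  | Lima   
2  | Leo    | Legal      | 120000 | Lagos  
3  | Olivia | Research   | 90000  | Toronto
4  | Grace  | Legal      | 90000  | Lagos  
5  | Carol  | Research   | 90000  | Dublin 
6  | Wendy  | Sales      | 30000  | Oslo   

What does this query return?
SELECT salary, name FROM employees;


Projecting columns: salary, name

6 rows:
60000, Quinn
120000, Leo
90000, Olivia
90000, Grace
90000, Carol
30000, Wendy


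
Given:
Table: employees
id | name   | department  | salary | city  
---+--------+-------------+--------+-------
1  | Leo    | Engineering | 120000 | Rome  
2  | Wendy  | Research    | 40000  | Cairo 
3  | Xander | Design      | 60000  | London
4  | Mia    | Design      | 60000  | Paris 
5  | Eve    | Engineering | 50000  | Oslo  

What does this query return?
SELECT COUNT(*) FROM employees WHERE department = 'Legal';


Counting rows where department = 'Legal'


0


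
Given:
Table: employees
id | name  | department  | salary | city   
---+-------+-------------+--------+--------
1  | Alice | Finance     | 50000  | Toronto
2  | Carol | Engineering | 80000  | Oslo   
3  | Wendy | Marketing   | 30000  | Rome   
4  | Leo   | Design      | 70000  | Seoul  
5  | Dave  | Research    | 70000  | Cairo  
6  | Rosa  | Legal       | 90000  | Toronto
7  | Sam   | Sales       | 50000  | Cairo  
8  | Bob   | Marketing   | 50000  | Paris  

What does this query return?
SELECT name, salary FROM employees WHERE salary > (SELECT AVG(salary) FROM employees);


Subquery: AVG(salary) = 61250.0
Filtering: salary > 61250.0
  Carol (80000) -> MATCH
  Leo (70000) -> MATCH
  Dave (70000) -> MATCH
  Rosa (90000) -> MATCH


4 rows:
Carol, 80000
Leo, 70000
Dave, 70000
Rosa, 90000


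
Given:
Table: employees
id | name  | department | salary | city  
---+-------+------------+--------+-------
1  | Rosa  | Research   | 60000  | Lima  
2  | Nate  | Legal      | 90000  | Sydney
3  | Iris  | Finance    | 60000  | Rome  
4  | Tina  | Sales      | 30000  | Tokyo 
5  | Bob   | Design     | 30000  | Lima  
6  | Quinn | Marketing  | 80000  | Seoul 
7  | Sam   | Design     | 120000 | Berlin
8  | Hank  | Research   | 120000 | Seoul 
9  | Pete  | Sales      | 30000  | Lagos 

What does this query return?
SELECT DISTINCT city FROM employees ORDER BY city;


All 'city' values (row order): Lima, Sydney, Rome, Tokyo, Lima, Seoul, Berlin, Seoul, Lagos
Removing duplicates leaves 7 unique value(s).

7 values:
Berlin
Lagos
Lima
Rome
Seoul
Sydney
Tokyo


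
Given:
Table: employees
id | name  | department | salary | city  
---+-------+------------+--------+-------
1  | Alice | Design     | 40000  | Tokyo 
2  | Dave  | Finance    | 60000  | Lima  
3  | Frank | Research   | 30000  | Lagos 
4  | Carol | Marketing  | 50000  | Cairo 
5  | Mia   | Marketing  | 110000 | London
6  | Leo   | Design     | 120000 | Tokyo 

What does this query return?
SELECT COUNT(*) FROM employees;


COUNT(*) counts all rows

6


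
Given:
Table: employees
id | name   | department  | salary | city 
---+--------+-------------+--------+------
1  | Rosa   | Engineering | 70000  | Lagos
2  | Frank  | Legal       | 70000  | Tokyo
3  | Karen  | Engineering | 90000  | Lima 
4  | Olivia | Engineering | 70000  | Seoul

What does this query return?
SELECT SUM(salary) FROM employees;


SUM(salary) = 70000 + 70000 + 90000 + 70000 = 300000

300000


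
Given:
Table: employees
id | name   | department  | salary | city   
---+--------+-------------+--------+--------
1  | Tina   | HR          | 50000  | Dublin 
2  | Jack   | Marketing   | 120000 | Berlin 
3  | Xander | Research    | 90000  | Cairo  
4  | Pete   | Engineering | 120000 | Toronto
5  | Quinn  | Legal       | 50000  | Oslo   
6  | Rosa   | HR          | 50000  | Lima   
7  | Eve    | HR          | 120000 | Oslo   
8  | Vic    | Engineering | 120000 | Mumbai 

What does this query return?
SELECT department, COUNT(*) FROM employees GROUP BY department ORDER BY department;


Assigning each row to its department group:
  Tina -> HR
  Jack -> Marketing
  Xander -> Research
  Pete -> Engineering
  Quinn -> Legal
  Rosa -> HR
  Eve -> HR
  Vic -> Engineering


5 groups:
Engineering, 2
HR, 3
Legal, 1
Marketing, 1
Research, 1


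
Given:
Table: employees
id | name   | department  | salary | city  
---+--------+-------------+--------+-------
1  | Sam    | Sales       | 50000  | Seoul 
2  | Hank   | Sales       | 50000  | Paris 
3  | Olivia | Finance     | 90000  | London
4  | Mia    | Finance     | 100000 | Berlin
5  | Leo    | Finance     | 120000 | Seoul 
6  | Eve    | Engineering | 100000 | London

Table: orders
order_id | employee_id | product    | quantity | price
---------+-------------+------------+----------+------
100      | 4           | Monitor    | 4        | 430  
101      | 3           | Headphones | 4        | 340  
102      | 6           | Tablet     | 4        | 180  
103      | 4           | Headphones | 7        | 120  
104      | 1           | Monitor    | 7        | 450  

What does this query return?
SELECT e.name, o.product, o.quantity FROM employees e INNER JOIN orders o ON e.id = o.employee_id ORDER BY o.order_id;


Joining employees.id = orders.employee_id:
  employee Mia (id=4) -> order Monitor
  employee Olivia (id=3) -> order Headphones
  employee Eve (id=6) -> order Tablet
  employee Mia (id=4) -> order Headphones
  employee Sam (id=1) -> order Monitor


5 rows:
Mia, Monitor, 4
Olivia, Headphones, 4
Eve, Tablet, 4
Mia, Headphones, 7
Sam, Monitor, 7


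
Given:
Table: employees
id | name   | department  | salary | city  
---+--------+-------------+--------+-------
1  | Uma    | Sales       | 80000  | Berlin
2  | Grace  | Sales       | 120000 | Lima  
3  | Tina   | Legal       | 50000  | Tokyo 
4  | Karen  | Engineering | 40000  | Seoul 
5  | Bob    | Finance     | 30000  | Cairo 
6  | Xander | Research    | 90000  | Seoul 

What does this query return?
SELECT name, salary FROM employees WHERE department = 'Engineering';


Filtering: department = 'Engineering'
Matching rows: 1

1 rows:
Karen, 40000


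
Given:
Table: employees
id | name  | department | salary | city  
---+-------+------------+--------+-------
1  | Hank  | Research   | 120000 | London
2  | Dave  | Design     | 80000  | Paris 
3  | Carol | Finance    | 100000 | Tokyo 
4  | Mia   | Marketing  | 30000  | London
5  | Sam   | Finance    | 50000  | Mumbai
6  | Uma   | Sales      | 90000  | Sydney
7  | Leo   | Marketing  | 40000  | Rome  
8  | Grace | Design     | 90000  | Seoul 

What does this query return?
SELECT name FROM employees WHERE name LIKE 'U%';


LIKE 'U%' matches names starting with 'U'
Matching: 1

1 rows:
Uma


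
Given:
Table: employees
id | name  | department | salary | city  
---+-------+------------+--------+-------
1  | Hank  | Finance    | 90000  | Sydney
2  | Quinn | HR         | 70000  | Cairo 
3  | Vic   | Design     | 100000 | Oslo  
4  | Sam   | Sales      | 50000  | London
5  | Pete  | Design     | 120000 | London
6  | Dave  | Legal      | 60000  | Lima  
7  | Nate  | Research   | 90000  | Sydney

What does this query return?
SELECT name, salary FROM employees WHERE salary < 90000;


Filtering: salary < 90000
Matching: 3 rows

3 rows:
Quinn, 70000
Sam, 50000
Dave, 60000


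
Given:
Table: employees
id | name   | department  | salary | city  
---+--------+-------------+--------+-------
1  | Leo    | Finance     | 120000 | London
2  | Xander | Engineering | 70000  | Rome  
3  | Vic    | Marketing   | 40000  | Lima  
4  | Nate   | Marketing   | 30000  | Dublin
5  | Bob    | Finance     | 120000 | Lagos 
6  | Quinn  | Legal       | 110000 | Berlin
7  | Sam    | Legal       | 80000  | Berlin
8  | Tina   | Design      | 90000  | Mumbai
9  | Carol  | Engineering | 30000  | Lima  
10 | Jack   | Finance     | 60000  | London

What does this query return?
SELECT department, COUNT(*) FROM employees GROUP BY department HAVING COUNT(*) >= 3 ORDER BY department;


Groups with count >= 3:
  Finance: 3 -> PASS
  Design: 1 -> filtered out
  Engineering: 2 -> filtered out
  Legal: 2 -> filtered out
  Marketing: 2 -> filtered out


1 groups:
Finance, 3
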